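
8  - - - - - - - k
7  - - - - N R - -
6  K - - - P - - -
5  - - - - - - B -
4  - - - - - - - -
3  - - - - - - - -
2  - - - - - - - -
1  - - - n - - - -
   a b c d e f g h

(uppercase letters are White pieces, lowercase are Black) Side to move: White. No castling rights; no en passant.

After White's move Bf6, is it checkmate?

yes

After Bf6: black king on h8; in check: yes, from the white bishop on f6.
King squares — g7: attacked by Bf6; h7: attacked by Rf7; g8: attacked by Ne7.
Black has no legal moves → checkmate.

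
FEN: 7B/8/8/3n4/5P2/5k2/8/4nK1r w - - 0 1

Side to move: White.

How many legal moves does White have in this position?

White to move; king on f1.
In check: yes, from the black rook on h1.
Legal moves: none.
Count: 0.

0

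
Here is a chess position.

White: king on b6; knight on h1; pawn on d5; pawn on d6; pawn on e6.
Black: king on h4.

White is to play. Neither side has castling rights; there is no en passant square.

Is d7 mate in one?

After d7: black king on h4; in check: no.
Black is not in check, so this cannot be checkmate.

no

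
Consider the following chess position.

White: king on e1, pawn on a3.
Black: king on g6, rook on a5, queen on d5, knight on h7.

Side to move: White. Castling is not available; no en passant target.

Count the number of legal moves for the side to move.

4

White to move; king on e1.
In check: no.
Legal moves: Kf2, Ke2, Kf1, a4.
Count: 4.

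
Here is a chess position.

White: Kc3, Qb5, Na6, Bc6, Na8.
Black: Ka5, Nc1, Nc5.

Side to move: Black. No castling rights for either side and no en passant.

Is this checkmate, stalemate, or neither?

checkmate

Black to move; black king on a5.
In check: yes, from the white queen on b5.
King squares — a4: attacked by Qb5; b4: attacked by Kc3; b5: attacked by Bc6; a6: attacked by Qb5; b6: attacked by Qb5.
Legal moves for Black: none.
In check with no legal moves → checkmate.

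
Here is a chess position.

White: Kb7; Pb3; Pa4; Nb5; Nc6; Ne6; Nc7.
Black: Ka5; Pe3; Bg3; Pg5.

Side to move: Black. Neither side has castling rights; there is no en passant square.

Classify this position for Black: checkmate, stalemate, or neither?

Black to move; black king on a5.
In check: yes, from the white knight on c6.
King squares — a4: attacked by Pb3; b4: attacked by Nc6; b5: attacked by Pa4; a6: attacked by Kb7; b6: attacked by Kb7.
Legal moves for Black: none.
In check with no legal moves → checkmate.

checkmate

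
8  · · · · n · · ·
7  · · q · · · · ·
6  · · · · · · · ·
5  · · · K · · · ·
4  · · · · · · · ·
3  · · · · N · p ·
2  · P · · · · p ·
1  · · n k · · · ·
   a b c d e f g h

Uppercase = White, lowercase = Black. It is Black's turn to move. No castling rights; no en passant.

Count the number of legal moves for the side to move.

Black to move; king on d1.
In check: yes, from the white knight on e3.
Legal moves: Ke2, Kd2, Ke1.
Count: 3.

3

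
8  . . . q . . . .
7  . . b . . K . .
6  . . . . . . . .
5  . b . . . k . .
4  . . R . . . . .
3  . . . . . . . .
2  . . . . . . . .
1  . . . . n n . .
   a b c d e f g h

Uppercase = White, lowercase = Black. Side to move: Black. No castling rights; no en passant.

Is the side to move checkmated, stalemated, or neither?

Black to move; black king on f5.
In check: no.
Legal moves for Black include: Qh8, Qg8+, Qf8+, Qe8+, Qc8, Qb8, Qa8, Qe7+, Qd7+, Qf6+, Qd6, Qg5, Qd5+, Qh4, Qd4, Qd3, Qd2, Qd1, ... (list truncated; more exist).
Black has legal moves and is not in check → neither.

neither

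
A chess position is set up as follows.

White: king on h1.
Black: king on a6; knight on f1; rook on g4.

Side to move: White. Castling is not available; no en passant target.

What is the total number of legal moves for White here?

White to move; king on h1.
In check: no.
Legal moves: none.
Count: 0.

0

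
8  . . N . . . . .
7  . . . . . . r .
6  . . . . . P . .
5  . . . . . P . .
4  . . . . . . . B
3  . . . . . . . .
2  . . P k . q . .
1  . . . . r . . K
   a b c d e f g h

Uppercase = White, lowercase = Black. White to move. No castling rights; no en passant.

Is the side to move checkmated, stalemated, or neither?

checkmate

White to move; white king on h1.
In check: yes, from the black rook on e1.
King squares — g1: attacked by Re1; g2: attacked by Qf2; h2: attacked by Qf2.
Legal moves for White: none.
In check with no legal moves → checkmate.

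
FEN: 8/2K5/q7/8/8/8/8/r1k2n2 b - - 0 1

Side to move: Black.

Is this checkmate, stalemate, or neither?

neither

Black to move; black king on c1.
In check: no.
Legal moves for Black include: Qc8+, Qa8, Qb7+, Qa7+, Qh6, Qg6, Qf6, Qe6, Qd6+, Qc6+, Qb6+, Qb5, Qa5+, Qc4+, Qa4, Qd3, Qa3, Qe2, ... (list truncated; more exist).
Black has legal moves and is not in check → neither.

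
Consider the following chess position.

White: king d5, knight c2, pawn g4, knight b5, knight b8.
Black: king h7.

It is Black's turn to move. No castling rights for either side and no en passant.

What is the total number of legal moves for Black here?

5

Black to move; king on h7.
In check: no.
Legal moves: Kh8, Kg8, Kg7, Kh6, Kg6.
Count: 5.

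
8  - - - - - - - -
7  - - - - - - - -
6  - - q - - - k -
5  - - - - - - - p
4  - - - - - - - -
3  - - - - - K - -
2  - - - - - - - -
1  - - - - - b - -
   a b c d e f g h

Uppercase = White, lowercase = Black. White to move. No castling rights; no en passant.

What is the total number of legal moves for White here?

White to move; king on f3.
In check: yes, from the black queen on c6.
Legal moves: Kf4, Kg3, Ke3, Kf2.
Count: 4.

4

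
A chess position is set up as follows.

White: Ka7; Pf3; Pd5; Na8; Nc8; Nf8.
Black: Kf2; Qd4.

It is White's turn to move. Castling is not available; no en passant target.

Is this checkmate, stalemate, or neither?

neither

White to move; white king on a7.
In check: yes, from the black queen on d4.
King squares — a6: available; b6: attacked by Qd4; b7: available; a8: own knight; b8: available.
Legal moves for White: Kb8, Kb7, Ka6, Ncb6, Nab6.
White is in check but has 5 legal moves → neither.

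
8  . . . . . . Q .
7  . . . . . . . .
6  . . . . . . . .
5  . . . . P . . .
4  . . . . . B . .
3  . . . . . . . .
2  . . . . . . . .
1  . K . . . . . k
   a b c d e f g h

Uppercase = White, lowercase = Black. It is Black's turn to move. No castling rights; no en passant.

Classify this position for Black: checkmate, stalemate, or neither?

Black to move; black king on h1.
In check: no.
King squares — g1: attacked by Qg8; g2: attacked by Qg8; h2: attacked by Bf4.
Legal moves for Black: none.
Not in check and no legal moves → stalemate.

stalemate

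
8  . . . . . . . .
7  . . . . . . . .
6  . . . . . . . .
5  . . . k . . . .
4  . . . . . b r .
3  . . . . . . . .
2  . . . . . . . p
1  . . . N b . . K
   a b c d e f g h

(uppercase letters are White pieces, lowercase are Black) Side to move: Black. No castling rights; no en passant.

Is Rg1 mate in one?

After Rg1: white king on h1; in check: yes, from the black rook on g1.
King squares — g1: attacked by Ph2; g2: attacked by Rg1; h2: attacked by Bf4.
White has no legal moves → checkmate.

yes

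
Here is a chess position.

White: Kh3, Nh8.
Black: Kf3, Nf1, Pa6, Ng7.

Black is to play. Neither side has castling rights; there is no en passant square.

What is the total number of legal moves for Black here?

Black to move; king on f3.
In check: no.
Legal moves: Ne8, Ne6, Nh5, Nf5, Kf4, Ke4, Ke3, Kf2, Ke2, Ng3, Ne3, Nh2, Nd2, a5.
Count: 14.

14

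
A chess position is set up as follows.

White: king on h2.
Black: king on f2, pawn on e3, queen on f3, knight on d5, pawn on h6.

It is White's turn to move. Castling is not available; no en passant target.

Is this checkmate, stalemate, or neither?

stalemate

White to move; white king on h2.
In check: no.
King squares — g1: attacked by Kf2; h1: attacked by Qf3; g2: attacked by Kf2; g3: attacked by Kf2; h3: attacked by Qf3.
Legal moves for White: none.
Not in check and no legal moves → stalemate.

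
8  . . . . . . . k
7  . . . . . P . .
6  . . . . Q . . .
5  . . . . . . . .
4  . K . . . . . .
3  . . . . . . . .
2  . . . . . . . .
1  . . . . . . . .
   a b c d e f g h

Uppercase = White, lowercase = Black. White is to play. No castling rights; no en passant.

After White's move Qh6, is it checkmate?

After Qh6: black king on h8; in check: yes, from the white queen on h6.
King squares — g7: attacked by Qh6; h7: attacked by Qh6; g8: attacked by Pf7.
Black has no legal moves → checkmate.

yes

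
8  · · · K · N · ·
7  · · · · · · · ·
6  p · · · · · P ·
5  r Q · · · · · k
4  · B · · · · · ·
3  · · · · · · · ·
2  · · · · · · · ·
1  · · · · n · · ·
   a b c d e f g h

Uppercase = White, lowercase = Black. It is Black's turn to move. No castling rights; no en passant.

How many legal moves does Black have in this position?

Black to move; king on h5.
In check: yes, from the white queen on b5.
Legal moves: Kh6, Kh4, Kg4, Rxb5, axb5.
Count: 5.

5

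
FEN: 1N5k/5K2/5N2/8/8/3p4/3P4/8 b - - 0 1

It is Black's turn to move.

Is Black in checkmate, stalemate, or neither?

Black to move; black king on h8.
In check: no.
King squares — g7: attacked by Kf7; h7: attacked by Nf6; g8: attacked by Nf6.
Legal moves for Black: none.
Not in check and no legal moves → stalemate.

stalemate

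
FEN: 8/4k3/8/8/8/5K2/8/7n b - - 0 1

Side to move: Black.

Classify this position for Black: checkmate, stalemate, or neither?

Black to move; black king on e7.
In check: no.
Legal moves for Black: Kf8, Ke8, Kd8, Kf7, Kd7, Kf6, Ke6, Kd6, Ng3, Nf2.
Black has 10 legal moves and is not in check → neither.

neither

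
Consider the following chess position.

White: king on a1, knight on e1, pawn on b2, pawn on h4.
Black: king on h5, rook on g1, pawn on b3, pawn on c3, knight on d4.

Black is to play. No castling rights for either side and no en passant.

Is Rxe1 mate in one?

After Rxe1: white king on a1; in check: yes, from the black rook on e1.
King squares — b1: attacked by Re1; a2: attacked by Pb3; b2: own pawn.
White has no legal moves → checkmate.

yes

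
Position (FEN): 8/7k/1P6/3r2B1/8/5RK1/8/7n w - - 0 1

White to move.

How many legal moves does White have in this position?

6

White to move; king on g3.
In check: yes, from the black knight on h1.
Legal moves: Kh4, Kg4, Kf4, Kh3, Kh2, Kg2.
Count: 6.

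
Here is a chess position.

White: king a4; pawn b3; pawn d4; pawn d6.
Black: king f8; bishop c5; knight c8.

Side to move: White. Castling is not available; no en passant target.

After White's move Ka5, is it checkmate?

no

After Ka5: black king on f8; in check: no.
Black is not in check, so this cannot be checkmate.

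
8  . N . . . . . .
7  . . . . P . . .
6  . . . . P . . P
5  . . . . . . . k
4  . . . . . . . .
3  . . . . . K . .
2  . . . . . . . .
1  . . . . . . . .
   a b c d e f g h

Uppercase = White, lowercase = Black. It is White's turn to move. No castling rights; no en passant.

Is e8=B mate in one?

After e8=B: black king on h5; in check: yes, from the white bishop on e8.
Black has 3 legal replies: Kxh6, Kg5, Kh4.
In check but a legal move exists → not checkmate.

no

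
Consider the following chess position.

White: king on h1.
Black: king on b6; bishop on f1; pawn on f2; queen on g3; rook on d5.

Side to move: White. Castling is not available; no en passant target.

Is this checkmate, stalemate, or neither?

White to move; white king on h1.
In check: no.
King squares — g1: attacked by Pf2; g2: attacked by Bf1; h2: attacked by Qg3.
Legal moves for White: none.
Not in check and no legal moves → stalemate.

stalemate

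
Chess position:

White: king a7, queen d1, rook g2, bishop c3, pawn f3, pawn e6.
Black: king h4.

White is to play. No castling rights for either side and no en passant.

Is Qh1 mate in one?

yes

After Qh1: black king on h4; in check: yes, from the white queen on h1.
King squares — g3: attacked by Rg2; h3: attacked by Qh1; g4: attacked by Rg2; g5: attacked by Rg2; h5: attacked by Qh1.
Black has no legal moves → checkmate.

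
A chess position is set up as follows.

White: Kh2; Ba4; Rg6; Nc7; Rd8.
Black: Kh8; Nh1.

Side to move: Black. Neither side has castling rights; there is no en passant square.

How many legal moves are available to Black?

1

Black to move; king on h8.
In check: yes, from the white rook on d8.
Legal moves: Kh7.
Count: 1.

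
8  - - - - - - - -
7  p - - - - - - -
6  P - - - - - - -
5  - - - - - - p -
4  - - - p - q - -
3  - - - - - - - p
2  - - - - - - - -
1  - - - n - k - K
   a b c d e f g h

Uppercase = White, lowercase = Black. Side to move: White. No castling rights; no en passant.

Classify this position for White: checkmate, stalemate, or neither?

White to move; white king on h1.
In check: no.
King squares — g1: attacked by Kf1; g2: attacked by Kf1; h2: attacked by Qf4.
Legal moves for White: none.
Not in check and no legal moves → stalemate.

stalemate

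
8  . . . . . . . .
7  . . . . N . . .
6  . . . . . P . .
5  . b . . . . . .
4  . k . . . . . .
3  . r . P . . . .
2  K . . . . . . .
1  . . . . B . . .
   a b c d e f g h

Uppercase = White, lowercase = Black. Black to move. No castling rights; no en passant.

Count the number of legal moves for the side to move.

Black to move; king on b4.
In check: yes, from the white bishop on e1.
Legal moves: Kc5, Ka4, Rc3.
Count: 3.

3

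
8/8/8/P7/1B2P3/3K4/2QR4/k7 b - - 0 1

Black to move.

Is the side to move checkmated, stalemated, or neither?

stalemate

Black to move; black king on a1.
In check: no.
King squares — b1: attacked by Qc2; a2: attacked by Qc2; b2: attacked by Qc2.
Legal moves for Black: none.
Not in check and no legal moves → stalemate.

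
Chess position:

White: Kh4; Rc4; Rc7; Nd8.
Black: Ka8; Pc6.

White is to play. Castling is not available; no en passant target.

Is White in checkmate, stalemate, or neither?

White to move; white king on h4.
In check: no.
Legal moves for White include: Nf7, Nb7, Ne6, Nxc6, Rc8+, Rh7, Rg7, Rf7, Re7, Rd7, Rb7, Ra7+, R7xc6, Kh5, Kg5, Kg4, Kh3, Kg3, ... (list truncated; more exist).
White has legal moves and is not in check → neither.

neither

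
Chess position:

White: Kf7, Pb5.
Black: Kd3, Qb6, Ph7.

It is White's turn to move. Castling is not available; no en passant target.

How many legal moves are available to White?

White to move; king on f7.
In check: no.
Legal moves: Kg8, Kf8, Ke8, Kg7, Ke7.
Count: 5.

5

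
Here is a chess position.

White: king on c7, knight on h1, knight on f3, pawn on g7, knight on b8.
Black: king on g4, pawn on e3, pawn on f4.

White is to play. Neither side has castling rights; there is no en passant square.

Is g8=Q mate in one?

After g8=Q: black king on g4; in check: yes, from the white queen on g8.
Black has 4 legal replies: Kh5, Kf5, Kh3, Kxf3.
In check but a legal move exists → not checkmate.

no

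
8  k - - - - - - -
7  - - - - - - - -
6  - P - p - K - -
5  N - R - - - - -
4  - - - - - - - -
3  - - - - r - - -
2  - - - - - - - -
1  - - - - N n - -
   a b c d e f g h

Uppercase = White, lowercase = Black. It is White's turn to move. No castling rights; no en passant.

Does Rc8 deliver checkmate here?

After Rc8: black king on a8; in check: yes, from the white rook on c8.
King squares — a7: attacked by Pb6; b7: attacked by Na5; b8: attacked by Rc8.
Black has no legal moves → checkmate.

yes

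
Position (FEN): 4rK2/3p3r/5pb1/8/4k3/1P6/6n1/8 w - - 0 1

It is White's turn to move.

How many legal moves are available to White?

0

White to move; king on f8.
In check: yes, from the black rook on e8.
Legal moves: none.
Count: 0.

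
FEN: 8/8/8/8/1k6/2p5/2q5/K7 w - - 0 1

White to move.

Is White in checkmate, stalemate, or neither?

stalemate

White to move; white king on a1.
In check: no.
King squares — b1: attacked by Qc2; a2: attacked by Qc2; b2: attacked by Qc2.
Legal moves for White: none.
Not in check and no legal moves → stalemate.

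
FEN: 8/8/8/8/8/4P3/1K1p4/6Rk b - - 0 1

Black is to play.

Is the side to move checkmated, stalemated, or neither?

Black to move; black king on h1.
In check: yes, from the white rook on g1.
Legal moves for Black: Kh2, Kxg1.
Black is in check but has 2 legal moves → neither.

neither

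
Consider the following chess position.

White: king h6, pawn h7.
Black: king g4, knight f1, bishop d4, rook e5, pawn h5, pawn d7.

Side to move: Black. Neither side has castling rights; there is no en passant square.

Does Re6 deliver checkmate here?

After Re6: white king on h6; in check: yes, from the black rook on e6.
King squares — g5: attacked by Kg4; h5: attacked by Kg4; g6: attacked by Re6; g7: attacked by Bd4; h7: own pawn.
White has no legal moves → checkmate.

yes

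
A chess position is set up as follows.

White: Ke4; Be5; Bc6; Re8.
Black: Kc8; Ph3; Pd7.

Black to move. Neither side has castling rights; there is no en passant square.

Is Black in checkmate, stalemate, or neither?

checkmate

Black to move; black king on c8.
In check: yes, from the white rook on e8.
King squares — b7: attacked by Bc6; c7: attacked by Be5; d7: own pawn; b8: attacked by Be5; d8: attacked by Re8.
Legal moves for Black: none.
In check with no legal moves → checkmate.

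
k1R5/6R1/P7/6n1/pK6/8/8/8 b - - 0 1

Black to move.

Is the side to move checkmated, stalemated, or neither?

Black to move; black king on a8.
In check: yes, from the white rook on c8.
King squares — a7: attacked by Rg7; b7: attacked by Pa6; b8: attacked by Rc8.
Legal moves for Black: none.
In check with no legal moves → checkmate.

checkmate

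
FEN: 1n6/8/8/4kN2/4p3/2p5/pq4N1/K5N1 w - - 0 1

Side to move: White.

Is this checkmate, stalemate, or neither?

checkmate

White to move; white king on a1.
In check: yes, from the black queen on b2.
King squares — b1: attacked by Pa2; a2: attacked by Qb2; b2: attacked by Pc3.
Legal moves for White: none.
In check with no legal moves → checkmate.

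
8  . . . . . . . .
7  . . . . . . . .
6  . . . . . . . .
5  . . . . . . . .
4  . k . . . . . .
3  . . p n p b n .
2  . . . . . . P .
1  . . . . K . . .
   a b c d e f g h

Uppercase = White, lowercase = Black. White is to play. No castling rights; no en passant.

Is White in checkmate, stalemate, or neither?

White to move; white king on e1.
In check: yes, from the black knight on d3.
King squares — d1: attacked by Bf3; f1: attacked by Ng3; d2: attacked by Pc3; e2: attacked by Bf3; f2: attacked by Nd3.
Legal moves for White: none.
In check with no legal moves → checkmate.

checkmate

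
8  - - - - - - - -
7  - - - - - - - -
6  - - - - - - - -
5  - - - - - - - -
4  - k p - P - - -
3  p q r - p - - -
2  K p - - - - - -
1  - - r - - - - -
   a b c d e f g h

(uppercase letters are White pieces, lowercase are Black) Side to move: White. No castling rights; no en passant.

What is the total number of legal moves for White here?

0

White to move; king on a2.
In check: yes, from the black queen on b3.
Legal moves: none.
Count: 0.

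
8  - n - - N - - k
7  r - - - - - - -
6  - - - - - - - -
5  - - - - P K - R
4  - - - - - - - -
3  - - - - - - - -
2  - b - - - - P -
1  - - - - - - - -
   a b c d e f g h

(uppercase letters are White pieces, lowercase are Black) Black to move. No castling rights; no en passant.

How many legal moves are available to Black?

2

Black to move; king on h8.
In check: yes, from the white rook on h5.
Legal moves: Kg8, Rh7.
Count: 2.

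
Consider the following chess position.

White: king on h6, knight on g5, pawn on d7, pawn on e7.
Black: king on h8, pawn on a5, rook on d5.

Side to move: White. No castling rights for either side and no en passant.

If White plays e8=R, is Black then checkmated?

yes

After e8=R: black king on h8; in check: yes, from the white rook on e8.
King squares — g7: attacked by Kh6; h7: attacked by Ng5; g8: attacked by Re8.
Black has no legal moves → checkmate.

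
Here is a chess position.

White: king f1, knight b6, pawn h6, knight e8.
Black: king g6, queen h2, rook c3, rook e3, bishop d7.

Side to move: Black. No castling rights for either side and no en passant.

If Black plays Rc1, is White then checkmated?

yes

After Rc1: white king on f1; in check: yes, from the black rook on c1.
King squares — e1: attacked by Rc1; g1: attacked by Rc1; e2: attacked by Qh2; f2: attacked by Qh2; g2: attacked by Qh2.
White has no legal moves → checkmate.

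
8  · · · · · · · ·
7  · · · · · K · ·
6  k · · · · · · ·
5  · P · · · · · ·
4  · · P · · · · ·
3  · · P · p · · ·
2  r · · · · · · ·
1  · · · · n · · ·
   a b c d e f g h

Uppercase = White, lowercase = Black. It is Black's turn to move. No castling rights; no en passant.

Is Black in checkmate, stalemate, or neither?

Black to move; black king on a6.
In check: yes, from the white pawn on b5.
King squares — a5: available; b5: attacked by Pc4; b6: available; a7: available; b7: available.
Legal moves for Black: Kb7, Ka7, Kb6, Ka5.
Black is in check but has 4 legal moves → neither.

neither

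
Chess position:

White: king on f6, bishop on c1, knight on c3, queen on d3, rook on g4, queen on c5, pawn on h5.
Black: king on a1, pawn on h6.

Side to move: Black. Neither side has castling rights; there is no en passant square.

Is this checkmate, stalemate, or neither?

Black to move; black king on a1.
In check: no.
King squares — b1: attacked by Nc3; a2: attacked by Nc3; b2: attacked by Bc1.
Legal moves for Black: none.
Not in check and no legal moves → stalemate.

stalemate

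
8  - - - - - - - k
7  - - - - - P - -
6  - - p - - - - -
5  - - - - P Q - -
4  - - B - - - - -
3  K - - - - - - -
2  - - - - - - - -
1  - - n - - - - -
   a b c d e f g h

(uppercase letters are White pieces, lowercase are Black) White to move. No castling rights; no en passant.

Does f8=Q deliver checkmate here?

After f8=Q: black king on h8; in check: yes, from the white queen on f8.
King squares — g7: attacked by Qf8; h7: attacked by Qf5; g8: attacked by Bc4.
Black has no legal moves → checkmate.

yes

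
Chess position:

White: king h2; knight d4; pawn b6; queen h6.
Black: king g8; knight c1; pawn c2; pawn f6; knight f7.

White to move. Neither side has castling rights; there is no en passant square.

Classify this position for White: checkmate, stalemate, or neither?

White to move; white king on h2.
In check: no.
Legal moves for White include: Qh8+, Qf8+, Qh7+, Qg7+, Qg6+, Qxf6, Qh5, Qg5+, Qh4, Qf4, Qh3, Qe3, Qd2, Qxc1, Ne6, Nc6, Nf5, Nb5, ... (list truncated; more exist).
White has legal moves and is not in check → neither.

neither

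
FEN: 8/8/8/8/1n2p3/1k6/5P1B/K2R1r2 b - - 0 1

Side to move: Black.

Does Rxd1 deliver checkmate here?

After Rxd1: white king on a1; in check: yes, from the black rook on d1.
King squares — b1: attacked by Rd1; a2: attacked by Kb3; b2: attacked by Kb3.
White has no legal moves → checkmate.

yes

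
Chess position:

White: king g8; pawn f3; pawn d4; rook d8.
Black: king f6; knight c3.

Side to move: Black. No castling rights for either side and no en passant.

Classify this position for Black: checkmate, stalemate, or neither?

Black to move; black king on f6.
In check: no.
Legal moves for Black: Ke7, Kg6, Ke6, Kg5, Kf5, Nd5, Nb5, Ne4, Na4, Ne2, Na2, Nd1, Nb1.
Black has 13 legal moves and is not in check → neither.

neither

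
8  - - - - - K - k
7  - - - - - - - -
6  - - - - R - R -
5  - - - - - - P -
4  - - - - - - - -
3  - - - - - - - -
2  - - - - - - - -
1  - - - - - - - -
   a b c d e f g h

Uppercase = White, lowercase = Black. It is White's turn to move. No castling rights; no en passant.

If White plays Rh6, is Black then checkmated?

After Rh6: black king on h8; in check: yes, from the white rook on h6.
King squares — g7: attacked by Kf8; h7: attacked by Rh6; g8: attacked by Kf8.
Black has no legal moves → checkmate.

yes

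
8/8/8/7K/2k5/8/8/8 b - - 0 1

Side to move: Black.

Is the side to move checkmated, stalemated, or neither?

neither

Black to move; black king on c4.
In check: no.
Legal moves for Black: Kd5, Kc5, Kb5, Kd4, Kb4, Kd3, Kc3, Kb3.
Black has 8 legal moves and is not in check → neither.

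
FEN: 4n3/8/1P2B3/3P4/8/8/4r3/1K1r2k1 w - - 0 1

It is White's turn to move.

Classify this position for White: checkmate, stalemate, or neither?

checkmate

White to move; white king on b1.
In check: yes, from the black rook on d1.
King squares — a1: attacked by Rd1; c1: attacked by Rd1; a2: attacked by Re2; b2: attacked by Re2; c2: attacked by Re2.
Legal moves for White: none.
In check with no legal moves → checkmate.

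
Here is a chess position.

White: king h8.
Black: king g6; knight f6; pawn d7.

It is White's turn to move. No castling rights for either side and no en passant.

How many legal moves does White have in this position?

White to move; king on h8.
In check: no.
Legal moves: none.
Count: 0.

0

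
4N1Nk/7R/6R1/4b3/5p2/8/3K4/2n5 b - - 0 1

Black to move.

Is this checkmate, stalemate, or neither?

neither

Black to move; black king on h8.
In check: yes, from the white rook on h7.
Legal moves for Black: Kxh7.
Black is in check but has 1 legal move → neither.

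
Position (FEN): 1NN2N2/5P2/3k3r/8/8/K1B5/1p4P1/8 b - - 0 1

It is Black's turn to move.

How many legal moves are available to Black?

Black to move; king on d6.
In check: yes, from the white knight on c8.
Legal moves: Kc7, Kd5, Kc5.
Count: 3.

3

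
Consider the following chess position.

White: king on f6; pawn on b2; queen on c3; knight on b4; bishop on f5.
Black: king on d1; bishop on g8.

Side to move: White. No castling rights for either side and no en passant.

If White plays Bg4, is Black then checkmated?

After Bg4: black king on d1; in check: yes, from the white bishop on g4.
King squares — c1: attacked by Qc3; e1: attacked by Qc3; c2: attacked by Qc3; d2: attacked by Qc3; e2: attacked by Bg4.
Black has no legal moves → checkmate.

yes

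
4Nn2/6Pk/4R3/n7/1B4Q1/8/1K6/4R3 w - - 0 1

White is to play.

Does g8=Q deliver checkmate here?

yes

After g8=Q: black king on h7; in check: yes, from the white queen on g8.
King squares — g6: attacked by Qg4; h6: attacked by Re6; g7: attacked by Qg4; g8: attacked by Qg4; h8: attacked by Qg8.
Black has no legal moves → checkmate.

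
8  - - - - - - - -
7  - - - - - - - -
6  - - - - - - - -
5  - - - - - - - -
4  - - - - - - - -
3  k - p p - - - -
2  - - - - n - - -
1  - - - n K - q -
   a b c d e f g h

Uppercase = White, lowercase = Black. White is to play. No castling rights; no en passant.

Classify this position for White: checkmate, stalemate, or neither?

checkmate

White to move; white king on e1.
In check: yes, from the black queen on g1.
King squares — d1: attacked by Qg1; f1: attacked by Qg1; d2: attacked by Pc3; e2: attacked by Pd3; f2: attacked by Nd1.
Legal moves for White: none.
In check with no legal moves → checkmate.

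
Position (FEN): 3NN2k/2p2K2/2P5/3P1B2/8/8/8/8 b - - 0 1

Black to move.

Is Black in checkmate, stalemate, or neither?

stalemate

Black to move; black king on h8.
In check: no.
King squares — g7: attacked by Kf7; h7: attacked by Bf5; g8: attacked by Kf7.
Legal moves for Black: none.
Not in check and no legal moves → stalemate.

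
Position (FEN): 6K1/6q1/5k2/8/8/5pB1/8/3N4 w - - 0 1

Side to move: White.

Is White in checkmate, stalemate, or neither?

White to move; white king on g8.
In check: yes, from the black queen on g7.
King squares — f7: attacked by Kf6; g7: attacked by Kf6; h7: attacked by Qg7; f8: attacked by Qg7; h8: attacked by Qg7.
Legal moves for White: none.
In check with no legal moves → checkmate.

checkmate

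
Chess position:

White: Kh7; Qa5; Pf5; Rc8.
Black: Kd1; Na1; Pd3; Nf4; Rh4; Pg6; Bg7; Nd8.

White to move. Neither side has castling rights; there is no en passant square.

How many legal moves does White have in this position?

White to move; king on h7.
In check: yes, from the black rook on h4.
Legal moves: Kg8, Kxg7.
Count: 2.

2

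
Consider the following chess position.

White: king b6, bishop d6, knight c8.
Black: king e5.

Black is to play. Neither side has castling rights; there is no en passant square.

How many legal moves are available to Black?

6

Black to move; king on e5.
In check: yes, from the white bishop on d6.
Legal moves: Kf6, Ke6, Kf5, Kd5, Ke4, Kd4.
Count: 6.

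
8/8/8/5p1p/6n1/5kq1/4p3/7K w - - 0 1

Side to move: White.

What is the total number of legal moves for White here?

0

White to move; king on h1.
In check: no.
Legal moves: none.
Count: 0.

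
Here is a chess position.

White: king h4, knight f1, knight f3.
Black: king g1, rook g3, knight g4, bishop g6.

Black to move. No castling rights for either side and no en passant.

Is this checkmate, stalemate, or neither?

Black to move; black king on g1.
In check: yes, from the white knight on f3.
King squares — f1: available; h1: available; f2: available; g2: available; h2: attacked by Nf1.
Legal moves for Black: Kg2, Kf2, Kh1, Kxf1, Rxf3.
Black is in check but has 5 legal moves → neither.

neither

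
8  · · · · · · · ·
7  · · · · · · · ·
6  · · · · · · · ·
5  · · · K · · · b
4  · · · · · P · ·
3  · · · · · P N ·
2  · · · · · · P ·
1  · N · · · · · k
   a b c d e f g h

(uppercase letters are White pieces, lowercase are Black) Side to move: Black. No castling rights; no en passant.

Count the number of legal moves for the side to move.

Black to move; king on h1.
In check: yes, from the white knight on g3.
Legal moves: Kh2, Kxg2, Kg1.
Count: 3.

3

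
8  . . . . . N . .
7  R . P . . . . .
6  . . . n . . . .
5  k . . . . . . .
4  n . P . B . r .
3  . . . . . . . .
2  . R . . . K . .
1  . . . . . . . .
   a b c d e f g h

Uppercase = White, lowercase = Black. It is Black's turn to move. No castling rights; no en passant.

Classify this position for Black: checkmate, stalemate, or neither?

checkmate

Black to move; black king on a5.
In check: yes, from the white rook on a7.
King squares — a4: own knight; b4: attacked by Rb2; b5: attacked by Rb2; a6: attacked by Ra7; b6: attacked by Rb2.
Legal moves for Black: none.
In check with no legal moves → checkmate.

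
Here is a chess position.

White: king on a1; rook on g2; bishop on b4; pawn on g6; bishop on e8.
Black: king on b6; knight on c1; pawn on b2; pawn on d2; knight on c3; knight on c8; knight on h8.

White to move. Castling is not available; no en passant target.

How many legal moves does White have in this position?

1

White to move; king on a1.
In check: yes, from the black pawn on b2.
Legal moves: Kxb2.
Count: 1.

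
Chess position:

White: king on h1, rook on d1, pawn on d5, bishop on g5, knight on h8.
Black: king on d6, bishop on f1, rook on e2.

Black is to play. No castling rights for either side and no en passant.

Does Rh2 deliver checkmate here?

no

After Rh2: white king on h1; in check: yes, from the black rook on h2.
White has 2 legal replies: Kxh2, Kg1.
In check but a legal move exists → not checkmate.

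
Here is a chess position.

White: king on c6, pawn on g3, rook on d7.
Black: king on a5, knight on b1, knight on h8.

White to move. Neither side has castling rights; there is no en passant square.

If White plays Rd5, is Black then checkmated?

After Rd5: black king on a5; in check: yes, from the white rook on d5.
Black has 3 legal replies: Ka6, Kb4, Ka4.
In check but a legal move exists → not checkmate.

no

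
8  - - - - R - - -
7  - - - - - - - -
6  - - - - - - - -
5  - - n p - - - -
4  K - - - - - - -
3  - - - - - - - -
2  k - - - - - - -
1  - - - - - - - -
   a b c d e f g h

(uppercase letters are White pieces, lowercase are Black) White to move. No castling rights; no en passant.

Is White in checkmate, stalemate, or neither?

neither

White to move; white king on a4.
In check: yes, from the black knight on c5.
Legal moves for White: Kb5, Ka5, Kb4.
White is in check but has 3 legal moves → neither.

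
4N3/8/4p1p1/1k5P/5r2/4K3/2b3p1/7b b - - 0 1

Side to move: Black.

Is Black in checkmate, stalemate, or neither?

neither

Black to move; black king on b5.
In check: no.
Legal moves for Black include: Kc6, Kb6, Ka6, Kc5, Ka5, Kc4, Kb4, Ka4, Rf8, Rf7, Rf6, Rf5, Rh4, Rg4, Re4+, Rd4, Rc4, Rb4, ... (list truncated; more exist).
Black has legal moves and is not in check → neither.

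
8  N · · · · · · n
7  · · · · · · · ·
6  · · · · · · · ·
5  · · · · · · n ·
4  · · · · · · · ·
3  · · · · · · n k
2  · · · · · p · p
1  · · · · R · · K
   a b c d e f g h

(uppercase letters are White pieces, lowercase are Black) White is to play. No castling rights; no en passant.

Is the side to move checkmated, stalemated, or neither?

checkmate

White to move; white king on h1.
In check: yes, from the black knight on g3.
King squares — g1: attacked by Pf2; g2: attacked by Kh3; h2: attacked by Kh3.
Legal moves for White: none.
In check with no legal moves → checkmate.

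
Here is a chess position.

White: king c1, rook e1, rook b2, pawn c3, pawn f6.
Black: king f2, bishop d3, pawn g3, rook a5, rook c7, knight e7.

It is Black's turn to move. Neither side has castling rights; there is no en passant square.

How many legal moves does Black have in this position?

Black to move; king on f2.
In check: yes, from the white rook on b2.
Legal moves: Kf3, Kxe1, Be2, Bc2.
Count: 4.

4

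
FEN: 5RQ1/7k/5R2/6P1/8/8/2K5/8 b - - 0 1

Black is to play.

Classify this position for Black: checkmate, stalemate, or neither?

Black to move; black king on h7.
In check: yes, from the white queen on g8.
King squares — g6: attacked by Rf6; h6: attacked by Pg5; g7: attacked by Qg8; g8: attacked by Rf8; h8: attacked by Qg8.
Legal moves for Black: none.
In check with no legal moves → checkmate.

checkmate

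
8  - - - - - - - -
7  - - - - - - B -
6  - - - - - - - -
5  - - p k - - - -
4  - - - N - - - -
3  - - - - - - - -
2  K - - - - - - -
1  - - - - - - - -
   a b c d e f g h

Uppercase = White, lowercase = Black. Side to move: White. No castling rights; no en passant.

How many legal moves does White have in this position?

White to move; king on a2.
In check: no.
Legal moves: Bh8, Bf8, Bh6, Bf6, Be5, Ne6, Nc6, Nf5, Nb5, Nf3, Nb3, Ne2, Nc2, Kb3, Ka3, Kb2, Kb1, Ka1.
Count: 18.

18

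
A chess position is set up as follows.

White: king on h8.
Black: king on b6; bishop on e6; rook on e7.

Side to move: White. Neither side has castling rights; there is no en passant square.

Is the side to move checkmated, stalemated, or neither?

stalemate

White to move; white king on h8.
In check: no.
King squares — g7: attacked by Re7; h7: attacked by Re7; g8: attacked by Be6.
Legal moves for White: none.
Not in check and no legal moves → stalemate.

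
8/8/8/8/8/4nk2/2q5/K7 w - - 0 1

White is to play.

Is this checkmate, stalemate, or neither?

stalemate

White to move; white king on a1.
In check: no.
King squares — b1: attacked by Qc2; a2: attacked by Qc2; b2: attacked by Qc2.
Legal moves for White: none.
Not in check and no legal moves → stalemate.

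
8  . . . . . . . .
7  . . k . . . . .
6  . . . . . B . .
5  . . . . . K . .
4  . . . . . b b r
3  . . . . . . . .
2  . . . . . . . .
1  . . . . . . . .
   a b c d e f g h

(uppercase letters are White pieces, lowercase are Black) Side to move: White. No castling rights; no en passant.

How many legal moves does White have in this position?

White to move; king on f5.
In check: yes, from the black bishop on g4.
Legal moves: Kg6, Kxf4, Ke4.
Count: 3.

3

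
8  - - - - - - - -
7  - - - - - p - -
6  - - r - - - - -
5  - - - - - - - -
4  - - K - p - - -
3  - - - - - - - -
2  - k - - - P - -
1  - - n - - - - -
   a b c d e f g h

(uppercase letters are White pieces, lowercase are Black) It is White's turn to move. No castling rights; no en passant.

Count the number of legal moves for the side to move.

White to move; king on c4.
In check: yes, from the black rook on c6.
Legal moves: Kd5, Kb5, Kd4, Kb4.
Count: 4.

4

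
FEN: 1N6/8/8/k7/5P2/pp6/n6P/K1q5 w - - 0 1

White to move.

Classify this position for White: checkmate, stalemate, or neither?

checkmate

White to move; white king on a1.
In check: yes, from the black queen on c1.
King squares — b1: attacked by Qc1; a2: attacked by Pb3; b2: attacked by Qc1.
Legal moves for White: none.
In check with no legal moves → checkmate.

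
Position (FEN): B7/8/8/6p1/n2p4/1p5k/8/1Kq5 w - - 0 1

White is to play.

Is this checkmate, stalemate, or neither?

neither

White to move; white king on b1.
In check: yes, from the black queen on c1.
Legal moves for White: Kxc1.
White is in check but has 1 legal move → neither.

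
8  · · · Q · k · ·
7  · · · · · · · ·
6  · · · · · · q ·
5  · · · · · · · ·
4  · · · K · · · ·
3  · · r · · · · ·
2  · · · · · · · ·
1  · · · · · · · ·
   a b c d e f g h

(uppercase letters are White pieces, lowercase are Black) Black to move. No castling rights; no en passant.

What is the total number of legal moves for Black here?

3

Black to move; king on f8.
In check: yes, from the white queen on d8.
Legal moves: Kg7, Kf7, Qe8.
Count: 3.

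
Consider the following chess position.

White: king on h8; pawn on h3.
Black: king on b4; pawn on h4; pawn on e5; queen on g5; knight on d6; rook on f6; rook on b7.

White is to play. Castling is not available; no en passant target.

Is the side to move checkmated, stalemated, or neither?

stalemate

White to move; white king on h8.
In check: no.
King squares — g7: attacked by Qg5; h7: attacked by Rb7; g8: attacked by Qg5.
Legal moves for White: none.
Not in check and no legal moves → stalemate.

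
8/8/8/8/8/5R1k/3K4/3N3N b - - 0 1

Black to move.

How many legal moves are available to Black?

Black to move; king on h3.
In check: yes, from the white rook on f3.
Legal moves: Kh4, Kg4, Kh2, Kg2.
Count: 4.

4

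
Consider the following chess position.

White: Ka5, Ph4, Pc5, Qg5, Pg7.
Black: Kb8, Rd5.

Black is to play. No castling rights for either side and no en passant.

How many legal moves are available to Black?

Black to move; king on b8.
In check: no.
Legal moves: Kc8, Ka8, Kc7, Kb7, Ka7, Rd8, Rd7, Rd6, Rxg5, Rf5, Re5, Rxc5+, Rd4, Rd3, Rd2, Rd1.
Count: 16.

16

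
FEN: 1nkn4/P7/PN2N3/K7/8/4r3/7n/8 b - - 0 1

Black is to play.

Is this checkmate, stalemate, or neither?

Black to move; black king on c8.
In check: yes, from the white knight on b6.
King squares — b7: attacked by Pa6; c7: attacked by Ne6; d7: attacked by Nb6; b8: own knight; d8: own knight.
Legal moves for Black: none.
In check with no legal moves → checkmate.

checkmate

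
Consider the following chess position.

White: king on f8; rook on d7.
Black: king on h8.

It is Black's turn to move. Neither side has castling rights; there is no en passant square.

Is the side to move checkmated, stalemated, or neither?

Black to move; black king on h8.
In check: no.
King squares — g7: attacked by Rd7; h7: attacked by Rd7; g8: attacked by Kf8.
Legal moves for Black: none.
Not in check and no legal moves → stalemate.

stalemate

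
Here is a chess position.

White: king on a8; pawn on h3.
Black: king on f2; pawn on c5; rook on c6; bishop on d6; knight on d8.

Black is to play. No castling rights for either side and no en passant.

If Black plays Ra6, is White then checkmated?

After Ra6: white king on a8; in check: yes, from the black rook on a6.
King squares — a7: attacked by Ra6; b7: attacked by Nd8; b8: attacked by Bd6.
White has no legal moves → checkmate.

yes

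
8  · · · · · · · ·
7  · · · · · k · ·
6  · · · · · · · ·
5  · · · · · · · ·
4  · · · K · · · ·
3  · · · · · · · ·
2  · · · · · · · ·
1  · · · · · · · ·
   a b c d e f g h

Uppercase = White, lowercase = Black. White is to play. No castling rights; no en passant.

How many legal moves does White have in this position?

8

White to move; king on d4.
In check: no.
Legal moves: Ke5, Kd5, Kc5, Ke4, Kc4, Ke3, Kd3, Kc3.
Count: 8.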